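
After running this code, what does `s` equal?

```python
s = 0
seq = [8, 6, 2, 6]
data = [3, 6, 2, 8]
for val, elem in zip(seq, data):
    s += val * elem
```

Let's trace through this code step by step.

Initialize: s = 0
Initialize: seq = [8, 6, 2, 6]
Initialize: data = [3, 6, 2, 8]
Entering loop: for val, elem in zip(seq, data):

After execution: s = 112
112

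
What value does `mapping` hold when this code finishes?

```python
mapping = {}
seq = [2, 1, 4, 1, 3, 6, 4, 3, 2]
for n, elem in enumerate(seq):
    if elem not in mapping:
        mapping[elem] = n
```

Let's trace through this code step by step.

Initialize: mapping = {}
Initialize: seq = [2, 1, 4, 1, 3, 6, 4, 3, 2]
Entering loop: for n, elem in enumerate(seq):

After execution: mapping = {2: 0, 1: 1, 4: 2, 3: 4, 6: 5}
{2: 0, 1: 1, 4: 2, 3: 4, 6: 5}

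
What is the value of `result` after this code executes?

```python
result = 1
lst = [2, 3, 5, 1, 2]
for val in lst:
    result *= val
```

Let's trace through this code step by step.

Initialize: result = 1
Initialize: lst = [2, 3, 5, 1, 2]
Entering loop: for val in lst:

After execution: result = 60
60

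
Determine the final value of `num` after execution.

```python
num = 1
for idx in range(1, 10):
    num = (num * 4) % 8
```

Let's trace through this code step by step.

Initialize: num = 1
Entering loop: for idx in range(1, 10):

After execution: num = 0
0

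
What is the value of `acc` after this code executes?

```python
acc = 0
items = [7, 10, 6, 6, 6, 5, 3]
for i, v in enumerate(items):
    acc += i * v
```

Let's trace through this code step by step.

Initialize: acc = 0
Initialize: items = [7, 10, 6, 6, 6, 5, 3]
Entering loop: for i, v in enumerate(items):

After execution: acc = 107
107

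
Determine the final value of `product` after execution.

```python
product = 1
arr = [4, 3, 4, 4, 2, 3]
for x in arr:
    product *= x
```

Let's trace through this code step by step.

Initialize: product = 1
Initialize: arr = [4, 3, 4, 4, 2, 3]
Entering loop: for x in arr:

After execution: product = 1152
1152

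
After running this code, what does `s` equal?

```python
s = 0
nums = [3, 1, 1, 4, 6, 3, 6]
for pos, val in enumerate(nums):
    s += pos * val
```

Let's trace through this code step by step.

Initialize: s = 0
Initialize: nums = [3, 1, 1, 4, 6, 3, 6]
Entering loop: for pos, val in enumerate(nums):

After execution: s = 90
90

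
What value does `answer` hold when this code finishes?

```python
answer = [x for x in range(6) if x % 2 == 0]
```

Let's trace through this code step by step.

Initialize: answer = [x for x in range(6) if x % 2 == 0]

After execution: answer = [0, 2, 4]
[0, 2, 4]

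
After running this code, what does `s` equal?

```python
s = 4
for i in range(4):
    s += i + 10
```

Let's trace through this code step by step.

Initialize: s = 4
Entering loop: for i in range(4):

After execution: s = 50
50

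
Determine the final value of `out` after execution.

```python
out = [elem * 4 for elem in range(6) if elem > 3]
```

Let's trace through this code step by step.

Initialize: out = [elem * 4 for elem in range(6) if elem > 3]

After execution: out = [16, 20]
[16, 20]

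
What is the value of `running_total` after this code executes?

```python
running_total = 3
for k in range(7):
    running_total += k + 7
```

Let's trace through this code step by step.

Initialize: running_total = 3
Entering loop: for k in range(7):

After execution: running_total = 73
73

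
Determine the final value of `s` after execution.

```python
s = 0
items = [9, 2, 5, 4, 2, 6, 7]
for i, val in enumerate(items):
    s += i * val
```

Let's trace through this code step by step.

Initialize: s = 0
Initialize: items = [9, 2, 5, 4, 2, 6, 7]
Entering loop: for i, val in enumerate(items):

After execution: s = 104
104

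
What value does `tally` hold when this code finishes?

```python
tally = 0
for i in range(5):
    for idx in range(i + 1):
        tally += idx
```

Let's trace through this code step by step.

Initialize: tally = 0
Entering loop: for i in range(5):

After execution: tally = 20
20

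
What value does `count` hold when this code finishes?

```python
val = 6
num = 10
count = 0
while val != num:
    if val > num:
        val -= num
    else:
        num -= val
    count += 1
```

Let's trace through this code step by step.

Initialize: val = 6
Initialize: num = 10
Initialize: count = 0
Entering loop: while val != num:

After execution: count = 3
3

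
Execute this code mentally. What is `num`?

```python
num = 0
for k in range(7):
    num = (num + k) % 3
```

Let's trace through this code step by step.

Initialize: num = 0
Entering loop: for k in range(7):

After execution: num = 0
0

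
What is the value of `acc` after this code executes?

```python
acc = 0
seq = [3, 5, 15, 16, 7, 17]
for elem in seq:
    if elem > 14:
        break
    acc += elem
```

Let's trace through this code step by step.

Initialize: acc = 0
Initialize: seq = [3, 5, 15, 16, 7, 17]
Entering loop: for elem in seq:

After execution: acc = 8
8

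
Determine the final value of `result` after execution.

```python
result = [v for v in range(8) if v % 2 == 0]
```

Let's trace through this code step by step.

Initialize: result = [v for v in range(8) if v % 2 == 0]

After execution: result = [0, 2, 4, 6]
[0, 2, 4, 6]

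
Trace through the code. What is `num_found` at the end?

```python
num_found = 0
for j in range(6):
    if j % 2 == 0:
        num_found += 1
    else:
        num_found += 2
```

Let's trace through this code step by step.

Initialize: num_found = 0
Entering loop: for j in range(6):

After execution: num_found = 9
9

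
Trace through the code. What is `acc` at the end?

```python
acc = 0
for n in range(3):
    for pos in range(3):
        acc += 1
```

Let's trace through this code step by step.

Initialize: acc = 0
Entering loop: for n in range(3):

After execution: acc = 9
9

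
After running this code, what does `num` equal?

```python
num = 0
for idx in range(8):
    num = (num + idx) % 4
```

Let's trace through this code step by step.

Initialize: num = 0
Entering loop: for idx in range(8):

After execution: num = 0
0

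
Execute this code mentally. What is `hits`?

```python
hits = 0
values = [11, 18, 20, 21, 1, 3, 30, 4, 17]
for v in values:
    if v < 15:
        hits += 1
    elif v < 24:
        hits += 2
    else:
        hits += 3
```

Let's trace through this code step by step.

Initialize: hits = 0
Initialize: values = [11, 18, 20, 21, 1, 3, 30, 4, 17]
Entering loop: for v in values:

After execution: hits = 15
15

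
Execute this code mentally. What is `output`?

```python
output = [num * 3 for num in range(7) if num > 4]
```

Let's trace through this code step by step.

Initialize: output = [num * 3 for num in range(7) if num > 4]

After execution: output = [15, 18]
[15, 18]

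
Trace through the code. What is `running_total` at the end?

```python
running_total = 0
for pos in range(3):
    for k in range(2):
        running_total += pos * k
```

Let's trace through this code step by step.

Initialize: running_total = 0
Entering loop: for pos in range(3):

After execution: running_total = 3
3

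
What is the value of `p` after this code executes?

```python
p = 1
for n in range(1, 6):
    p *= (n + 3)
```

Let's trace through this code step by step.

Initialize: p = 1
Entering loop: for n in range(1, 6):

After execution: p = 6720
6720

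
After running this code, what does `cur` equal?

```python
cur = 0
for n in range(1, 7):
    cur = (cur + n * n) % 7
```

Let's trace through this code step by step.

Initialize: cur = 0
Entering loop: for n in range(1, 7):

After execution: cur = 0
0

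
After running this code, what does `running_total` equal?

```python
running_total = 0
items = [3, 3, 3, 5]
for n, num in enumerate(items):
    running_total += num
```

Let's trace through this code step by step.

Initialize: running_total = 0
Initialize: items = [3, 3, 3, 5]
Entering loop: for n, num in enumerate(items):

After execution: running_total = 14
14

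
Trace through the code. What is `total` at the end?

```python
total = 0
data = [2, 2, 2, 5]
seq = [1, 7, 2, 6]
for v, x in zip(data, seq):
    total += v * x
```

Let's trace through this code step by step.

Initialize: total = 0
Initialize: data = [2, 2, 2, 5]
Initialize: seq = [1, 7, 2, 6]
Entering loop: for v, x in zip(data, seq):

After execution: total = 50
50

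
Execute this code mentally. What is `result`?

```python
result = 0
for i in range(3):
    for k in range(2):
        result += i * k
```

Let's trace through this code step by step.

Initialize: result = 0
Entering loop: for i in range(3):

After execution: result = 3
3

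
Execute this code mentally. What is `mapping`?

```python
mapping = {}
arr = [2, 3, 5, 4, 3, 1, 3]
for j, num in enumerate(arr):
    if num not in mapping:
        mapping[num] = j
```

Let's trace through this code step by step.

Initialize: mapping = {}
Initialize: arr = [2, 3, 5, 4, 3, 1, 3]
Entering loop: for j, num in enumerate(arr):

After execution: mapping = {2: 0, 3: 1, 5: 2, 4: 3, 1: 5}
{2: 0, 3: 1, 5: 2, 4: 3, 1: 5}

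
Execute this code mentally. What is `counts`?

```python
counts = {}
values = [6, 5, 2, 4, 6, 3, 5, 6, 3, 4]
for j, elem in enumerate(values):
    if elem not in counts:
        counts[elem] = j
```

Let's trace through this code step by step.

Initialize: counts = {}
Initialize: values = [6, 5, 2, 4, 6, 3, 5, 6, 3, 4]
Entering loop: for j, elem in enumerate(values):

After execution: counts = {6: 0, 5: 1, 2: 2, 4: 3, 3: 5}
{6: 0, 5: 1, 2: 2, 4: 3, 3: 5}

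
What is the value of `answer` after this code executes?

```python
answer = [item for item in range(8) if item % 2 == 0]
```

Let's trace through this code step by step.

Initialize: answer = [item for item in range(8) if item % 2 == 0]

After execution: answer = [0, 2, 4, 6]
[0, 2, 4, 6]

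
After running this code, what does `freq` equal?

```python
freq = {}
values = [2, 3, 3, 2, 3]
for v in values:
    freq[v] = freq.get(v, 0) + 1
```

Let's trace through this code step by step.

Initialize: freq = {}
Initialize: values = [2, 3, 3, 2, 3]
Entering loop: for v in values:

After execution: freq = {2: 2, 3: 3}
{2: 2, 3: 3}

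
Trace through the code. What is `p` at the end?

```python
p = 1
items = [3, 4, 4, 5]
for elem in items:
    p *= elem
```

Let's trace through this code step by step.

Initialize: p = 1
Initialize: items = [3, 4, 4, 5]
Entering loop: for elem in items:

After execution: p = 240
240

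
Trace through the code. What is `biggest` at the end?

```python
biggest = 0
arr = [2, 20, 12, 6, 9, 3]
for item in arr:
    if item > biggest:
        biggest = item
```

Let's trace through this code step by step.

Initialize: biggest = 0
Initialize: arr = [2, 20, 12, 6, 9, 3]
Entering loop: for item in arr:

After execution: biggest = 20
20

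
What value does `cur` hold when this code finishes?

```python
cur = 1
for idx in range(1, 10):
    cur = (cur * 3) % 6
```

Let's trace through this code step by step.

Initialize: cur = 1
Entering loop: for idx in range(1, 10):

After execution: cur = 3
3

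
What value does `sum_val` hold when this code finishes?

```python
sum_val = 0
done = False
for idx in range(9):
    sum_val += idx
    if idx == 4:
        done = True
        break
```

Let's trace through this code step by step.

Initialize: sum_val = 0
Initialize: done = False
Entering loop: for idx in range(9):

After execution: sum_val = 10
10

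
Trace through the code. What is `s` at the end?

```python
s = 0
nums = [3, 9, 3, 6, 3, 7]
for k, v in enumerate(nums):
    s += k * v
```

Let's trace through this code step by step.

Initialize: s = 0
Initialize: nums = [3, 9, 3, 6, 3, 7]
Entering loop: for k, v in enumerate(nums):

After execution: s = 80
80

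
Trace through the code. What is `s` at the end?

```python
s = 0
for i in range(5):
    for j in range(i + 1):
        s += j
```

Let's trace through this code step by step.

Initialize: s = 0
Entering loop: for i in range(5):

After execution: s = 20
20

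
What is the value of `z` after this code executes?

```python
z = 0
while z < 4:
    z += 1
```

Let's trace through this code step by step.

Initialize: z = 0
Entering loop: while z < 4:

After execution: z = 4
4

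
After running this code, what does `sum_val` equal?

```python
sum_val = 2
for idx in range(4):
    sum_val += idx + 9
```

Let's trace through this code step by step.

Initialize: sum_val = 2
Entering loop: for idx in range(4):

After execution: sum_val = 44
44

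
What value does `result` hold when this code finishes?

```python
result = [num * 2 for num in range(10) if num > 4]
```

Let's trace through this code step by step.

Initialize: result = [num * 2 for num in range(10) if num > 4]

After execution: result = [10, 12, 14, 16, 18]
[10, 12, 14, 16, 18]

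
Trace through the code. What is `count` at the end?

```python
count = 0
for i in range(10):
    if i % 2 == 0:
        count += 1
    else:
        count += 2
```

Let's trace through this code step by step.

Initialize: count = 0
Entering loop: for i in range(10):

After execution: count = 15
15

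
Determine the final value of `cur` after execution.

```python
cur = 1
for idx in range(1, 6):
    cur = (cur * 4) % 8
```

Let's trace through this code step by step.

Initialize: cur = 1
Entering loop: for idx in range(1, 6):

After execution: cur = 0
0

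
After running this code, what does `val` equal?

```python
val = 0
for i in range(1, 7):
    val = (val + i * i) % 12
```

Let's trace through this code step by step.

Initialize: val = 0
Entering loop: for i in range(1, 7):

After execution: val = 7
7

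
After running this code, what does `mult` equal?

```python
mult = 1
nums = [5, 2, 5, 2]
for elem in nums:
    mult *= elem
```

Let's trace through this code step by step.

Initialize: mult = 1
Initialize: nums = [5, 2, 5, 2]
Entering loop: for elem in nums:

After execution: mult = 100
100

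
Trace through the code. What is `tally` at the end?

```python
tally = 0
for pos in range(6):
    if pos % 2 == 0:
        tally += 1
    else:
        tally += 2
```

Let's trace through this code step by step.

Initialize: tally = 0
Entering loop: for pos in range(6):

After execution: tally = 9
9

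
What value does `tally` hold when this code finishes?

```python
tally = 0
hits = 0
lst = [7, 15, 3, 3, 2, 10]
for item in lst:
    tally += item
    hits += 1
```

Let's trace through this code step by step.

Initialize: tally = 0
Initialize: hits = 0
Initialize: lst = [7, 15, 3, 3, 2, 10]
Entering loop: for item in lst:

After execution: tally = 40
40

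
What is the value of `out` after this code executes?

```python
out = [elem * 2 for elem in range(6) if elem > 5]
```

Let's trace through this code step by step.

Initialize: out = [elem * 2 for elem in range(6) if elem > 5]

After execution: out = []
[]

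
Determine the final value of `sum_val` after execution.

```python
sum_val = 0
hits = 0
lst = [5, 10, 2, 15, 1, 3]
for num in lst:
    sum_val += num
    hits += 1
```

Let's trace through this code step by step.

Initialize: sum_val = 0
Initialize: hits = 0
Initialize: lst = [5, 10, 2, 15, 1, 3]
Entering loop: for num in lst:

After execution: sum_val = 36
36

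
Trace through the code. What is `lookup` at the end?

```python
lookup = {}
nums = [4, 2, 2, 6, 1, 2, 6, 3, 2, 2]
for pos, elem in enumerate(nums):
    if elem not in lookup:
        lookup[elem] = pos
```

Let's trace through this code step by step.

Initialize: lookup = {}
Initialize: nums = [4, 2, 2, 6, 1, 2, 6, 3, 2, 2]
Entering loop: for pos, elem in enumerate(nums):

After execution: lookup = {4: 0, 2: 1, 6: 3, 1: 4, 3: 7}
{4: 0, 2: 1, 6: 3, 1: 4, 3: 7}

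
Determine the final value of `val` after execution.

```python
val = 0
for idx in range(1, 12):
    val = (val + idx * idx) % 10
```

Let's trace through this code step by step.

Initialize: val = 0
Entering loop: for idx in range(1, 12):

After execution: val = 6
6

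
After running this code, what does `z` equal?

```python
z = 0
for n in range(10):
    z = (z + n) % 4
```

Let's trace through this code step by step.

Initialize: z = 0
Entering loop: for n in range(10):

After execution: z = 1
1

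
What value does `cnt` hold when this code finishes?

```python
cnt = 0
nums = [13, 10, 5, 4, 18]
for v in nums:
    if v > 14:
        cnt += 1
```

Let's trace through this code step by step.

Initialize: cnt = 0
Initialize: nums = [13, 10, 5, 4, 18]
Entering loop: for v in nums:

After execution: cnt = 1
1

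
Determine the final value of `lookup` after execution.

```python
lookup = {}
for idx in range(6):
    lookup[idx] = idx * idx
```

Let's trace through this code step by step.

Initialize: lookup = {}
Entering loop: for idx in range(6):

After execution: lookup = {0: 0, 1: 1, 2: 4, 3: 9, 4: 16, 5: 25}
{0: 0, 1: 1, 2: 4, 3: 9, 4: 16, 5: 25}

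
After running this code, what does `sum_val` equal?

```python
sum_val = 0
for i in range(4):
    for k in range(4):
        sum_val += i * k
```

Let's trace through this code step by step.

Initialize: sum_val = 0
Entering loop: for i in range(4):

After execution: sum_val = 36
36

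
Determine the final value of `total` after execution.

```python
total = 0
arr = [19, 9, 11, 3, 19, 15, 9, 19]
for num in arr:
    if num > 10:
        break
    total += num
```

Let's trace through this code step by step.

Initialize: total = 0
Initialize: arr = [19, 9, 11, 3, 19, 15, 9, 19]
Entering loop: for num in arr:

After execution: total = 0
0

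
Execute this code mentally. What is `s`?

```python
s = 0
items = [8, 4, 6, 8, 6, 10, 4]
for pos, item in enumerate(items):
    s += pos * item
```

Let's trace through this code step by step.

Initialize: s = 0
Initialize: items = [8, 4, 6, 8, 6, 10, 4]
Entering loop: for pos, item in enumerate(items):

After execution: s = 138
138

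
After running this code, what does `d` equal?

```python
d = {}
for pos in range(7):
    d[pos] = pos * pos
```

Let's trace through this code step by step.

Initialize: d = {}
Entering loop: for pos in range(7):

After execution: d = {0: 0, 1: 1, 2: 4, 3: 9, 4: 16, 5: 25, 6: 36}
{0: 0, 1: 1, 2: 4, 3: 9, 4: 16, 5: 25, 6: 36}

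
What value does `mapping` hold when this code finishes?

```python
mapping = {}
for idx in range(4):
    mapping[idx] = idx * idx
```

Let's trace through this code step by step.

Initialize: mapping = {}
Entering loop: for idx in range(4):

After execution: mapping = {0: 0, 1: 1, 2: 4, 3: 9}
{0: 0, 1: 1, 2: 4, 3: 9}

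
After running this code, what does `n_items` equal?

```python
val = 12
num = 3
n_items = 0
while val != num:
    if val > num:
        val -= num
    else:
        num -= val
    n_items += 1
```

Let's trace through this code step by step.

Initialize: val = 12
Initialize: num = 3
Initialize: n_items = 0
Entering loop: while val != num:

After execution: n_items = 3
3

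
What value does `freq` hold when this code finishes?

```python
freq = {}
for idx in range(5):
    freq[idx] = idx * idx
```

Let's trace through this code step by step.

Initialize: freq = {}
Entering loop: for idx in range(5):

After execution: freq = {0: 0, 1: 1, 2: 4, 3: 9, 4: 16}
{0: 0, 1: 1, 2: 4, 3: 9, 4: 16}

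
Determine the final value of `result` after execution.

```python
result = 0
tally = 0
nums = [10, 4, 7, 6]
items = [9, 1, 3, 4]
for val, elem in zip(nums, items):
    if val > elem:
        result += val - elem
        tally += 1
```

Let's trace through this code step by step.

Initialize: result = 0
Initialize: tally = 0
Initialize: nums = [10, 4, 7, 6]
Initialize: items = [9, 1, 3, 4]
Entering loop: for val, elem in zip(nums, items):

After execution: result = 10
10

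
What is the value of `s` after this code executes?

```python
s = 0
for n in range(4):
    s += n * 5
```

Let's trace through this code step by step.

Initialize: s = 0
Entering loop: for n in range(4):

After execution: s = 30
30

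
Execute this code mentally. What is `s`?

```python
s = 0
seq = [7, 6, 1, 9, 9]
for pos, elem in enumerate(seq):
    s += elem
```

Let's trace through this code step by step.

Initialize: s = 0
Initialize: seq = [7, 6, 1, 9, 9]
Entering loop: for pos, elem in enumerate(seq):

After execution: s = 32
32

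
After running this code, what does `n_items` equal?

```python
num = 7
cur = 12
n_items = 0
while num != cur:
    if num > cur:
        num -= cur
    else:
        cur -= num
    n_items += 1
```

Let's trace through this code step by step.

Initialize: num = 7
Initialize: cur = 12
Initialize: n_items = 0
Entering loop: while num != cur:

After execution: n_items = 5
5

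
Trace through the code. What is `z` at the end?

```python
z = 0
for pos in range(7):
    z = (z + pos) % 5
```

Let's trace through this code step by step.

Initialize: z = 0
Entering loop: for pos in range(7):

After execution: z = 1
1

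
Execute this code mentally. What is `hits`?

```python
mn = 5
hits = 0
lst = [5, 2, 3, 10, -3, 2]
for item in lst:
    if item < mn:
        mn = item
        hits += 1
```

Let's trace through this code step by step.

Initialize: mn = 5
Initialize: hits = 0
Initialize: lst = [5, 2, 3, 10, -3, 2]
Entering loop: for item in lst:

After execution: hits = 2
2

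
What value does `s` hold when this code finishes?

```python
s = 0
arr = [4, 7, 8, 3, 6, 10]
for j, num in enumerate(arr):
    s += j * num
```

Let's trace through this code step by step.

Initialize: s = 0
Initialize: arr = [4, 7, 8, 3, 6, 10]
Entering loop: for j, num in enumerate(arr):

After execution: s = 106
106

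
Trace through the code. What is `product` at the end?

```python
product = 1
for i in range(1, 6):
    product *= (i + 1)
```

Let's trace through this code step by step.

Initialize: product = 1
Entering loop: for i in range(1, 6):

After execution: product = 720
720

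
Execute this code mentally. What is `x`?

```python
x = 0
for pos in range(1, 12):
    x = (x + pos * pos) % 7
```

Let's trace through this code step by step.

Initialize: x = 0
Entering loop: for pos in range(1, 12):

After execution: x = 2
2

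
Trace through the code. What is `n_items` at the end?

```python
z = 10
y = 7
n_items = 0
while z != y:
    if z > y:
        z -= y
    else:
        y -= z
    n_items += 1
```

Let's trace through this code step by step.

Initialize: z = 10
Initialize: y = 7
Initialize: n_items = 0
Entering loop: while z != y:

After execution: n_items = 5
5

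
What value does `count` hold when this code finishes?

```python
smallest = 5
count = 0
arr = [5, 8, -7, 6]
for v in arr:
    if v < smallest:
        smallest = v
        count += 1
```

Let's trace through this code step by step.

Initialize: smallest = 5
Initialize: count = 0
Initialize: arr = [5, 8, -7, 6]
Entering loop: for v in arr:

After execution: count = 1
1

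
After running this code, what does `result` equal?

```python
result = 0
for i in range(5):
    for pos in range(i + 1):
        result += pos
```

Let's trace through this code step by step.

Initialize: result = 0
Entering loop: for i in range(5):

After execution: result = 20
20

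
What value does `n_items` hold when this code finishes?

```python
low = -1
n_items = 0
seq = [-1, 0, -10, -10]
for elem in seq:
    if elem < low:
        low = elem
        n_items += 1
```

Let's trace through this code step by step.

Initialize: low = -1
Initialize: n_items = 0
Initialize: seq = [-1, 0, -10, -10]
Entering loop: for elem in seq:

After execution: n_items = 1
1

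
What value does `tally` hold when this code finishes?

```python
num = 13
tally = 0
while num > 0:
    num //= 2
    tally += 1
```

Let's trace through this code step by step.

Initialize: num = 13
Initialize: tally = 0
Entering loop: while num > 0:

After execution: tally = 4
4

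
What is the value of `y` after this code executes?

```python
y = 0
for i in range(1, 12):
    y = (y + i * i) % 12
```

Let's trace through this code step by step.

Initialize: y = 0
Entering loop: for i in range(1, 12):

After execution: y = 2
2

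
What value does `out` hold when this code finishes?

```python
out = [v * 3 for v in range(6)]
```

Let's trace through this code step by step.

Initialize: out = [v * 3 for v in range(6)]

After execution: out = [0, 3, 6, 9, 12, 15]
[0, 3, 6, 9, 12, 15]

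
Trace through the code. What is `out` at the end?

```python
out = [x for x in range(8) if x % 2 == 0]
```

Let's trace through this code step by step.

Initialize: out = [x for x in range(8) if x % 2 == 0]

After execution: out = [0, 2, 4, 6]
[0, 2, 4, 6]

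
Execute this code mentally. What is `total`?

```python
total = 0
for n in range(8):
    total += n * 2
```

Let's trace through this code step by step.

Initialize: total = 0
Entering loop: for n in range(8):

After execution: total = 56
56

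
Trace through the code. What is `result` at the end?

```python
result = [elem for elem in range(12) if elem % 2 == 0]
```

Let's trace through this code step by step.

Initialize: result = [elem for elem in range(12) if elem % 2 == 0]

After execution: result = [0, 2, 4, 6, 8, 10]
[0, 2, 4, 6, 8, 10]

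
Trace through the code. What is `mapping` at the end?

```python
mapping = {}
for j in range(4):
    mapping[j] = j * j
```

Let's trace through this code step by step.

Initialize: mapping = {}
Entering loop: for j in range(4):

After execution: mapping = {0: 0, 1: 1, 2: 4, 3: 9}
{0: 0, 1: 1, 2: 4, 3: 9}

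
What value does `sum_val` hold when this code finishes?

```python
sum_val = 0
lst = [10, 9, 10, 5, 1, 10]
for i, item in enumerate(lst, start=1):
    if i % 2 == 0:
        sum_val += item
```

Let's trace through this code step by step.

Initialize: sum_val = 0
Initialize: lst = [10, 9, 10, 5, 1, 10]
Entering loop: for i, item in enumerate(lst, start=1):

After execution: sum_val = 24
24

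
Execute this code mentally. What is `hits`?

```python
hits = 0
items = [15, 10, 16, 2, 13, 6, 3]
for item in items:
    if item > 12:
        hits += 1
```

Let's trace through this code step by step.

Initialize: hits = 0
Initialize: items = [15, 10, 16, 2, 13, 6, 3]
Entering loop: for item in items:

After execution: hits = 3
3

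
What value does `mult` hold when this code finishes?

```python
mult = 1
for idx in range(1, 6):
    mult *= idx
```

Let's trace through this code step by step.

Initialize: mult = 1
Entering loop: for idx in range(1, 6):

After execution: mult = 120
120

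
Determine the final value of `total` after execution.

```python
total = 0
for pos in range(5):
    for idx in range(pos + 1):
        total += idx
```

Let's trace through this code step by step.

Initialize: total = 0
Entering loop: for pos in range(5):

After execution: total = 20
20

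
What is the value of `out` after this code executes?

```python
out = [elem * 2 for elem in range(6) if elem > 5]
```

Let's trace through this code step by step.

Initialize: out = [elem * 2 for elem in range(6) if elem > 5]

After execution: out = []
[]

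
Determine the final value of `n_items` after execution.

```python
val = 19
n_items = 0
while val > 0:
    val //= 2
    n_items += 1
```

Let's trace through this code step by step.

Initialize: val = 19
Initialize: n_items = 0
Entering loop: while val > 0:

After execution: n_items = 5
5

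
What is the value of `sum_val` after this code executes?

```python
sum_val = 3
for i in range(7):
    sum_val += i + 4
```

Let's trace through this code step by step.

Initialize: sum_val = 3
Entering loop: for i in range(7):

After execution: sum_val = 52
52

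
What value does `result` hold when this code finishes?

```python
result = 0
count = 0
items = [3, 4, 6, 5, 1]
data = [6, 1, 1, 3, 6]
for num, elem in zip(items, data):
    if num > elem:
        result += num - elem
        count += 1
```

Let's trace through this code step by step.

Initialize: result = 0
Initialize: count = 0
Initialize: items = [3, 4, 6, 5, 1]
Initialize: data = [6, 1, 1, 3, 6]
Entering loop: for num, elem in zip(items, data):

After execution: result = 10
10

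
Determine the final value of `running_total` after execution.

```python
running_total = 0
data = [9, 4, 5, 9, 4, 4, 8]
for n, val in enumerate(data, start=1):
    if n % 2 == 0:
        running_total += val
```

Let's trace through this code step by step.

Initialize: running_total = 0
Initialize: data = [9, 4, 5, 9, 4, 4, 8]
Entering loop: for n, val in enumerate(data, start=1):

After execution: running_total = 17
17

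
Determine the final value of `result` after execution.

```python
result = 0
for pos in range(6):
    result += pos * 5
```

Let's trace through this code step by step.

Initialize: result = 0
Entering loop: for pos in range(6):

After execution: result = 75
75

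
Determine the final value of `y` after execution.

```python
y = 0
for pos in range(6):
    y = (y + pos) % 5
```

Let's trace through this code step by step.

Initialize: y = 0
Entering loop: for pos in range(6):

After execution: y = 0
0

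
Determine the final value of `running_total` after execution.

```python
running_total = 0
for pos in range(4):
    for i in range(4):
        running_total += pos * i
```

Let's trace through this code step by step.

Initialize: running_total = 0
Entering loop: for pos in range(4):

After execution: running_total = 36
36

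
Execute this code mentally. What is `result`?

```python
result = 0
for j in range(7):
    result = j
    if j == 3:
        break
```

Let's trace through this code step by step.

Initialize: result = 0
Entering loop: for j in range(7):

After execution: result = 3
3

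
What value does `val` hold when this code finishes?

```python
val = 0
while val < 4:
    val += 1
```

Let's trace through this code step by step.

Initialize: val = 0
Entering loop: while val < 4:

After execution: val = 4
4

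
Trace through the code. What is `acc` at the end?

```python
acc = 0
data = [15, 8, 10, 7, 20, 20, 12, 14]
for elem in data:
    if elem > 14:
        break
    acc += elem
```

Let's trace through this code step by step.

Initialize: acc = 0
Initialize: data = [15, 8, 10, 7, 20, 20, 12, 14]
Entering loop: for elem in data:

After execution: acc = 0
0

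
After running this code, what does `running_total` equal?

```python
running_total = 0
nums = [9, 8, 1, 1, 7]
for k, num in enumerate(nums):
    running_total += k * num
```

Let's trace through this code step by step.

Initialize: running_total = 0
Initialize: nums = [9, 8, 1, 1, 7]
Entering loop: for k, num in enumerate(nums):

After execution: running_total = 41
41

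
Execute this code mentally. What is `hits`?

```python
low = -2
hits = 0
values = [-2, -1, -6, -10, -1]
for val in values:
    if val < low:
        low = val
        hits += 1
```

Let's trace through this code step by step.

Initialize: low = -2
Initialize: hits = 0
Initialize: values = [-2, -1, -6, -10, -1]
Entering loop: for val in values:

After execution: hits = 2
2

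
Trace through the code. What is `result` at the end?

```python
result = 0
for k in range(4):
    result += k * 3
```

Let's trace through this code step by step.

Initialize: result = 0
Entering loop: for k in range(4):

After execution: result = 18
18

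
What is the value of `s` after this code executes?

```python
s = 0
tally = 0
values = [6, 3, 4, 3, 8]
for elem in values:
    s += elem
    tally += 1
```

Let's trace through this code step by step.

Initialize: s = 0
Initialize: tally = 0
Initialize: values = [6, 3, 4, 3, 8]
Entering loop: for elem in values:

After execution: s = 24
24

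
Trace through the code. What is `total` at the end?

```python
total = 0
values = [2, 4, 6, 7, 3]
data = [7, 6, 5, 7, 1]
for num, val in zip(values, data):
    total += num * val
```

Let's trace through this code step by step.

Initialize: total = 0
Initialize: values = [2, 4, 6, 7, 3]
Initialize: data = [7, 6, 5, 7, 1]
Entering loop: for num, val in zip(values, data):

After execution: total = 120
120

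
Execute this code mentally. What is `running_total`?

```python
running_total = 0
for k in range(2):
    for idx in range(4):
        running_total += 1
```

Let's trace through this code step by step.

Initialize: running_total = 0
Entering loop: for k in range(2):

After execution: running_total = 8
8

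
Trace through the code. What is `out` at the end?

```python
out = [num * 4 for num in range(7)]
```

Let's trace through this code step by step.

Initialize: out = [num * 4 for num in range(7)]

After execution: out = [0, 4, 8, 12, 16, 20, 24]
[0, 4, 8, 12, 16, 20, 24]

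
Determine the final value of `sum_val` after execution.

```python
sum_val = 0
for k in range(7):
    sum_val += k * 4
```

Let's trace through this code step by step.

Initialize: sum_val = 0
Entering loop: for k in range(7):

After execution: sum_val = 84
84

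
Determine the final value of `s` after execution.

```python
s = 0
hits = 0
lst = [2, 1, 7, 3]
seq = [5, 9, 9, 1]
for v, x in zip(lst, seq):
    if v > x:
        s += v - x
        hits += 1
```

Let's trace through this code step by step.

Initialize: s = 0
Initialize: hits = 0
Initialize: lst = [2, 1, 7, 3]
Initialize: seq = [5, 9, 9, 1]
Entering loop: for v, x in zip(lst, seq):

After execution: s = 2
2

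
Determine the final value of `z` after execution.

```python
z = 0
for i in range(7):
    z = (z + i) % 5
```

Let's trace through this code step by step.

Initialize: z = 0
Entering loop: for i in range(7):

After execution: z = 1
1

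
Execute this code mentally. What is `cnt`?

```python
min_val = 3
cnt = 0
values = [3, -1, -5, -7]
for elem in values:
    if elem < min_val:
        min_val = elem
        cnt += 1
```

Let's trace through this code step by step.

Initialize: min_val = 3
Initialize: cnt = 0
Initialize: values = [3, -1, -5, -7]
Entering loop: for elem in values:

After execution: cnt = 3
3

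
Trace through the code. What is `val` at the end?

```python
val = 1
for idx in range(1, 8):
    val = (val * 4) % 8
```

Let's trace through this code step by step.

Initialize: val = 1
Entering loop: for idx in range(1, 8):

After execution: val = 0
0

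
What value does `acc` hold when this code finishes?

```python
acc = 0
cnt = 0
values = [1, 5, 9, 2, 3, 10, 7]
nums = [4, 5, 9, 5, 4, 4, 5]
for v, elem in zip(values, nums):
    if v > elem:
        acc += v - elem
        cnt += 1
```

Let's trace through this code step by step.

Initialize: acc = 0
Initialize: cnt = 0
Initialize: values = [1, 5, 9, 2, 3, 10, 7]
Initialize: nums = [4, 5, 9, 5, 4, 4, 5]
Entering loop: for v, elem in zip(values, nums):

After execution: acc = 8
8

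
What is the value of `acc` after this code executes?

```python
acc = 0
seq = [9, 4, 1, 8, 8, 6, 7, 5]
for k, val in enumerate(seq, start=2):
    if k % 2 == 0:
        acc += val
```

Let's trace through this code step by step.

Initialize: acc = 0
Initialize: seq = [9, 4, 1, 8, 8, 6, 7, 5]
Entering loop: for k, val in enumerate(seq, start=2):

After execution: acc = 25
25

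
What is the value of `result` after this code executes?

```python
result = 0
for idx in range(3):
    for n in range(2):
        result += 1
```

Let's trace through this code step by step.

Initialize: result = 0
Entering loop: for idx in range(3):

After execution: result = 6
6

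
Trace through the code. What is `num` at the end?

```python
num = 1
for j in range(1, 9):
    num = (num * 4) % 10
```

Let's trace through this code step by step.

Initialize: num = 1
Entering loop: for j in range(1, 9):

After execution: num = 6
6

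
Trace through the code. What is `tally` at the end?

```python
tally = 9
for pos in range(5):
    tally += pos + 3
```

Let's trace through this code step by step.

Initialize: tally = 9
Entering loop: for pos in range(5):

After execution: tally = 34
34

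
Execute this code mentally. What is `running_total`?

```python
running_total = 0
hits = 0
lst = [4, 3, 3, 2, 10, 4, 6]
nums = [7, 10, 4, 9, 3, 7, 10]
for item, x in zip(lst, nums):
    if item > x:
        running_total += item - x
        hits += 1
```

Let's trace through this code step by step.

Initialize: running_total = 0
Initialize: hits = 0
Initialize: lst = [4, 3, 3, 2, 10, 4, 6]
Initialize: nums = [7, 10, 4, 9, 3, 7, 10]
Entering loop: for item, x in zip(lst, nums):

After execution: running_total = 7
7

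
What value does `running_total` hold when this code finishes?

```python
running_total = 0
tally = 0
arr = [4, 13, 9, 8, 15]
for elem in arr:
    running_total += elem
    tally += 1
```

Let's trace through this code step by step.

Initialize: running_total = 0
Initialize: tally = 0
Initialize: arr = [4, 13, 9, 8, 15]
Entering loop: for elem in arr:

After execution: running_total = 49
49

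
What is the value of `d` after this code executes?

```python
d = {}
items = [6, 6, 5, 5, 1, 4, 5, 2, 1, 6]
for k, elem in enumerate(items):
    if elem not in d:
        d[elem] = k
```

Let's trace through this code step by step.

Initialize: d = {}
Initialize: items = [6, 6, 5, 5, 1, 4, 5, 2, 1, 6]
Entering loop: for k, elem in enumerate(items):

After execution: d = {6: 0, 5: 2, 1: 4, 4: 5, 2: 7}
{6: 0, 5: 2, 1: 4, 4: 5, 2: 7}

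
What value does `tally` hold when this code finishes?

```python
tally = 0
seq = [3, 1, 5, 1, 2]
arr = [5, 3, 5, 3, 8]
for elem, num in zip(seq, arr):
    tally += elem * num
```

Let's trace through this code step by step.

Initialize: tally = 0
Initialize: seq = [3, 1, 5, 1, 2]
Initialize: arr = [5, 3, 5, 3, 8]
Entering loop: for elem, num in zip(seq, arr):

After execution: tally = 62
62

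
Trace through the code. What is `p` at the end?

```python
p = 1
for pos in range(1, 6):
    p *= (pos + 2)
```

Let's trace through this code step by step.

Initialize: p = 1
Entering loop: for pos in range(1, 6):

After execution: p = 2520
2520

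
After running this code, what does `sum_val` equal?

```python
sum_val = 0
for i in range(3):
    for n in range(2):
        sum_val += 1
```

Let's trace through this code step by step.

Initialize: sum_val = 0
Entering loop: for i in range(3):

After execution: sum_val = 6
6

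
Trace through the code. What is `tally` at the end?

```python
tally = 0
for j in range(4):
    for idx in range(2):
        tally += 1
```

Let's trace through this code step by step.

Initialize: tally = 0
Entering loop: for j in range(4):

After execution: tally = 8
8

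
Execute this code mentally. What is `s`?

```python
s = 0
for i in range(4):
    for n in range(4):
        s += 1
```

Let's trace through this code step by step.

Initialize: s = 0
Entering loop: for i in range(4):

After execution: s = 16
16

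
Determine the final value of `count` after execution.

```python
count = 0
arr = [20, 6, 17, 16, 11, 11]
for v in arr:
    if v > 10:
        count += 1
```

Let's trace through this code step by step.

Initialize: count = 0
Initialize: arr = [20, 6, 17, 16, 11, 11]
Entering loop: for v in arr:

After execution: count = 5
5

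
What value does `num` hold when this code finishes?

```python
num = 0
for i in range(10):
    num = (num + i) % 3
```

Let's trace through this code step by step.

Initialize: num = 0
Entering loop: for i in range(10):

After execution: num = 0
0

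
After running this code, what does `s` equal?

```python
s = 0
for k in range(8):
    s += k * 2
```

Let's trace through this code step by step.

Initialize: s = 0
Entering loop: for k in range(8):

After execution: s = 56
56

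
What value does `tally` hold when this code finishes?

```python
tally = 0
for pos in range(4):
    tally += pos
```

Let's trace through this code step by step.

Initialize: tally = 0
Entering loop: for pos in range(4):

After execution: tally = 6
6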